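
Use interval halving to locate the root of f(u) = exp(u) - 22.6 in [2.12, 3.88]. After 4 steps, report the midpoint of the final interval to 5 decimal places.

3.16500

f(2.120000) = -14.268863, f(3.880000) = 25.824215 (opposite signs)
step 1: m = 3.000000, f(m) = -2.514463 < 0 → root in [3.000000, 3.880000]
step 2: m = 3.440000, f(m) = 8.586958 > 0 → root in [3.000000, 3.440000]
step 3: m = 3.220000, f(m) = 2.428120 > 0 → root in [3.000000, 3.220000]
step 4: m = 3.110000, f(m) = -0.178956 < 0 → root in [3.110000, 3.220000]
Midpoint of [3.110000, 3.220000] = 3.165000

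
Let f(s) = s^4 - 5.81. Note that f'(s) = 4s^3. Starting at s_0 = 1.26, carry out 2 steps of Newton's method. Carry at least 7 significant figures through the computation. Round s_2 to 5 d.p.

1.56458

Newton update: s ← s − f(s)/f'(s).
s_0 = 1.260000: f = -3.289526, f' = 8.001504 → s_1 = 1.260000 - (-3.289526)/(8.001504) = 1.671113
s_1 = 1.671113: f = 1.988728, f' = 18.667142 → s_2 = 1.671113 - (1.988728)/(18.667142) = 1.564577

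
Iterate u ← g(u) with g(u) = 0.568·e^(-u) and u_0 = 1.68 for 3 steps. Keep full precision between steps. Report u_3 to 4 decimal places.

u_1 = g(1.680000) = 0.105860
u_2 = g(0.105860) = 0.510945
u_3 = g(0.510945) = 0.340759

0.3408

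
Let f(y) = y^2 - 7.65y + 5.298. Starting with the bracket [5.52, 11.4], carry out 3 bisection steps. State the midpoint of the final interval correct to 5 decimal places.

6.62250

f(5.520000) = -6.459600, f(11.400000) = 48.048000 (opposite signs)
step 1: m = 8.460000, f(m) = 12.150600 > 0 → root in [5.520000, 8.460000]
step 2: m = 6.990000, f(m) = 0.684600 > 0 → root in [5.520000, 6.990000]
step 3: m = 6.255000, f(m) = -3.427725 < 0 → root in [6.255000, 6.990000]
Midpoint of [6.255000, 6.990000] = 6.622500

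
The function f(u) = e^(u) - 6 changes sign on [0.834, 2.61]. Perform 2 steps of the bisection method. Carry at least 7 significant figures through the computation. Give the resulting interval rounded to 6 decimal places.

[1.722000, 2.166000]

f(0.834000) = -3.697490, f(2.610000) = 7.599051 (opposite signs)
step 1: m = 1.722000, f(m) = -0.404291 < 0 → root in [1.722000, 2.610000]
step 2: m = 2.166000, f(m) = 2.723321 > 0 → root in [1.722000, 2.166000]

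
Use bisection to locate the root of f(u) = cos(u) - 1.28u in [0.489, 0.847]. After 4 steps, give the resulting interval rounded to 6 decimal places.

f(0.489000) = 0.256883, f(0.847000) = -0.421926 (opposite signs)
step 1: m = 0.668000, f(m) = -0.069978 < 0 → root in [0.489000, 0.668000]
step 2: m = 0.578500, f(m) = 0.096804 > 0 → root in [0.578500, 0.668000]
step 3: m = 0.623250, f(m) = 0.014226 > 0 → root in [0.623250, 0.668000]
step 4: m = 0.645625, f(m) = -0.027676 < 0 → root in [0.623250, 0.645625]

[0.623250, 0.645625]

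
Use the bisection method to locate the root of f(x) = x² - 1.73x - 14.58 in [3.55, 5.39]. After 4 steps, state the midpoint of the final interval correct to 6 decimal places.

4.757500

f(3.550000) = -8.119000, f(5.390000) = 5.147400 (opposite signs)
step 1: m = 4.470000, f(m) = -2.332200 < 0 → root in [4.470000, 5.390000]
step 2: m = 4.930000, f(m) = 1.196000 > 0 → root in [4.470000, 4.930000]
step 3: m = 4.700000, f(m) = -0.621000 < 0 → root in [4.700000, 4.930000]
step 4: m = 4.815000, f(m) = 0.274275 > 0 → root in [4.700000, 4.815000]
Midpoint of [4.700000, 4.815000] = 4.757500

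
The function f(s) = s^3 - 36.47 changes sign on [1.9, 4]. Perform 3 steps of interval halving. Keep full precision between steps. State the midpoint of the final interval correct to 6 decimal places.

f(1.900000) = -29.611000, f(4.000000) = 27.530000 (opposite signs)
step 1: m = 2.950000, f(m) = -10.797625 < 0 → root in [2.950000, 4.000000]
step 2: m = 3.475000, f(m) = 5.492797 > 0 → root in [2.950000, 3.475000]
step 3: m = 3.212500, f(m) = -3.316498 < 0 → root in [3.212500, 3.475000]
Midpoint of [3.212500, 3.475000] = 3.343750

3.343750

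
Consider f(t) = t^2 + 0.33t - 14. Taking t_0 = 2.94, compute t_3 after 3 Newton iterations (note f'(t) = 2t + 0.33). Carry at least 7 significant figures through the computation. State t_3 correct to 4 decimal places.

3.5803

Newton update: t ← t − f(t)/f'(t).
t_0 = 2.940000: f = -4.386200, f' = 6.210000 → t_1 = 2.940000 - (-4.386200)/(6.210000) = 3.646312
t_1 = 3.646312: f = 0.498877, f' = 7.622625 → t_2 = 3.646312 - (0.498877)/(7.622625) = 3.580865
t_2 = 3.580865: f = 0.004283, f' = 7.491731 → t_3 = 3.580865 - (0.004283)/(7.491731) = 3.580294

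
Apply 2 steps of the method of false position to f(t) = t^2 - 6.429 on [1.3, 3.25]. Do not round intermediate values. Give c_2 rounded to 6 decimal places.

2.510758

False-position update: c = (a·f(b) − b·f(a))/(f(b) − f(a)); replace the endpoint whose sign matches f(c).
f(1.300000) = -4.739000, f(3.250000) = 4.133500
step 1: c = 2.341538, f(c) = -0.946198 < 0 → new bracket [2.341538, 3.250000]
step 2: c = 2.510758, f(c) = -0.125094 < 0 → new bracket [2.510758, 3.250000]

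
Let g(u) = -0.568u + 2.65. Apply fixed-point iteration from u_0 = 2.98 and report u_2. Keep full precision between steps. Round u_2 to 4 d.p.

2.1062

u_1 = g(2.980000) = 0.957360
u_2 = g(0.957360) = 2.106220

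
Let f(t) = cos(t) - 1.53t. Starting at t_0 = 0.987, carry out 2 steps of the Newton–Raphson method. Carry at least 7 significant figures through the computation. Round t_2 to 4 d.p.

0.5555

f'(t) = -sin(t) - 1.53
t_0 = 0.987000: f = -0.958915, f' = -2.364376 → t_1 = 0.987000 - (-0.958915)/(-2.364376) = 0.581432
t_1 = 0.581432: f = -0.053915, f' = -2.079221 → t_2 = 0.581432 - (-0.053915)/(-2.079221) = 0.555502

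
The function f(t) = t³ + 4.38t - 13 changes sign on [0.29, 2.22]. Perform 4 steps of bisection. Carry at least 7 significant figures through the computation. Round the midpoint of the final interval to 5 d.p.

f(0.290000) = -11.705411, f(2.220000) = 7.664648 (opposite signs)
step 1: m = 1.255000, f(m) = -5.526444 < 0 → root in [1.255000, 2.220000]
step 2: m = 1.737500, f(m) = -0.144400 < 0 → root in [1.737500, 2.220000]
step 3: m = 1.978750, f(m) = 3.414625 > 0 → root in [1.737500, 1.978750]
step 4: m = 1.858125, f(m) = 1.554003 > 0 → root in [1.737500, 1.858125]
Midpoint of [1.737500, 1.858125] = 1.797813

1.79781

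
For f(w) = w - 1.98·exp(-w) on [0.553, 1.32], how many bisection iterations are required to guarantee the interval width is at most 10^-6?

20

Initial width b − a = 1.32 − 0.553 = 0.767000.
After n steps the width is (b−a)/2^n; need (b−a)/2^n ≤ 10^-6.
So n ≥ log₂(0.767000/10^-6) = log₂(767000.0000) ≈ 19.5489.
Hence n = 20.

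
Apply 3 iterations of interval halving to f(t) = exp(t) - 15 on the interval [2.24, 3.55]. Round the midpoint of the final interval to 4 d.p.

2.6494

f(2.240000) = -5.606669, f(3.550000) = 19.813317 (opposite signs)
step 1: m = 2.895000, f(m) = 3.083501 > 0 → root in [2.240000, 2.895000]
step 2: m = 2.567500, f(m) = -1.966799 < 0 → root in [2.567500, 2.895000]
step 3: m = 2.731250, f(m) = 0.352065 > 0 → root in [2.567500, 2.731250]
Midpoint of [2.567500, 2.731250] = 2.649375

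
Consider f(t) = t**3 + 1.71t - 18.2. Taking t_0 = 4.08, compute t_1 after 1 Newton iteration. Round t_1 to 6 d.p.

f'(t) = 3t**2 + 1.71
t_0 = 4.080000: f = 56.694112, f' = 51.649200 → t_1 = 4.080000 - (56.694112)/(51.649200) = 2.982324

2.982324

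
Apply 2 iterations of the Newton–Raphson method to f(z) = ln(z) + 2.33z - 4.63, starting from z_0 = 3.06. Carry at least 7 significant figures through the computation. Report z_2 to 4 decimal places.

f'(z) = 1/z + 2.33
z_0 = 3.060000: f = 3.618215, f' = 2.656797 → z_1 = 3.060000 - (3.618215)/(2.656797) = 1.698129
z_1 = 1.698129: f = -0.143832, f' = 2.918883 → z_2 = 1.698129 - (-0.143832)/(2.918883) = 1.747406

1.7474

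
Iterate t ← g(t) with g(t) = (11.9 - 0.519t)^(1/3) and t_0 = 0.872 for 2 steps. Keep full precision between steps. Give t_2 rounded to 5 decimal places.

t_1 = g(0.872000) = 2.253734
t_2 = g(2.253734) = 2.205654

2.20565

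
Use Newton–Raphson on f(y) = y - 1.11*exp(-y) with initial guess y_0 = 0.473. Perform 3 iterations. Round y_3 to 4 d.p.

Newton update: y ← y − f(y)/f'(y).
f'(y) = 1 + 1.11*exp(-y)
y_0 = 0.473000: f = -0.218674, f' = 1.691674 → y_1 = 0.473000 - (-0.218674)/(1.691674) = 0.602265
y_1 = 0.602265: f = -0.005538, f' = 1.607803 → y_2 = 0.602265 - (-0.005538)/(1.607803) = 0.605709
y_2 = 0.605709: f = -0.000004, f' = 1.605713 → y_3 = 0.605709 - (-0.000004)/(1.605713) = 0.605711

0.6057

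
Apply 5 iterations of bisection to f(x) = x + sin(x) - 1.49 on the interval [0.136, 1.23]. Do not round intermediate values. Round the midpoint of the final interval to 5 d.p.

f(0.136000) = -1.218419, f(1.230000) = 0.682489 (opposite signs)
step 1: m = 0.683000, f(m) = -0.175877 < 0 → root in [0.683000, 1.230000]
step 2: m = 0.956500, f(m) = 0.283679 > 0 → root in [0.683000, 0.956500]
step 3: m = 0.819750, f(m) = 0.060725 > 0 → root in [0.683000, 0.819750]
step 4: m = 0.751375, f(m) = -0.055981 < 0 → root in [0.751375, 0.819750]
step 5: m = 0.785562, f(m) = 0.002785 > 0 → root in [0.751375, 0.785562]
Midpoint of [0.751375, 0.785562] = 0.768469

0.76847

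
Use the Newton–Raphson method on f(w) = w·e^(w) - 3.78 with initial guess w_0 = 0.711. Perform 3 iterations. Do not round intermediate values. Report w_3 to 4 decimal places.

1.1720

f'(w) = (w + 1)·e^(w)
w_0 = 0.711000: f = -2.332385, f' = 3.483641 → w_1 = 0.711000 - (-2.332385)/(3.483641) = 1.380525
w_1 = 1.380525: f = 1.710334, f' = 9.467324 → w_2 = 1.380525 - (1.710334)/(9.467324) = 1.199869
w_2 = 1.199869: f = 0.203181, f' = 7.302861 → w_3 = 1.199869 - (0.203181)/(7.302861) = 1.172047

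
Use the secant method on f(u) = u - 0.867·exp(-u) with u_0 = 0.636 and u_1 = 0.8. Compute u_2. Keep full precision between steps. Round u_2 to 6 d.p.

0.511640

f(u_0) = 0.177005, f(u_1) = 0.410432
u_2 = 0.800000 - (0.410432)·(0.800000 - 0.636000)/(0.410432 - (0.177005)) = 0.511640; f(u_2) = -0.008136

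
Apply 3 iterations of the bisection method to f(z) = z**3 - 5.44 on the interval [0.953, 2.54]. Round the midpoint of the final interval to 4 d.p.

f(0.953000) = -4.574477, f(2.540000) = 10.947064 (opposite signs)
step 1: m = 1.746500, f(m) = -0.112717 < 0 → root in [1.746500, 2.540000]
step 2: m = 2.143250, f(m) = 4.405063 > 0 → root in [1.746500, 2.143250]
step 3: m = 1.944875, f(m) = 1.916565 > 0 → root in [1.746500, 1.944875]
Midpoint of [1.746500, 1.944875] = 1.845687

1.8457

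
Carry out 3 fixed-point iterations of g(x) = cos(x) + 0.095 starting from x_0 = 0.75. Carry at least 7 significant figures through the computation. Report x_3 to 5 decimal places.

0.81130

x_1 = g(0.750000) = 0.826689
x_2 = g(0.826689) = 0.772315
x_3 = g(0.772315) = 0.811297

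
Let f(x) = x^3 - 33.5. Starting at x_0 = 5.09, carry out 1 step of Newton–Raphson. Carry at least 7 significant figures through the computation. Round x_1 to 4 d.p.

3.8243

f'(x) = 3x^2
x_0 = 5.090000: f = 98.372229, f' = 77.724300 → x_1 = 5.090000 - (98.372229)/(77.724300) = 3.824344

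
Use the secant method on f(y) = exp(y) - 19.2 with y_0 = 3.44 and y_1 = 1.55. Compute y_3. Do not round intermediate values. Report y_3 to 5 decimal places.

f(y_0) = 11.986958, f(y_1) = -14.488530
y_2 = 1.550000 - (-14.488530)·(1.550000 - 3.440000)/(-14.488530 - (11.986958)) = 2.584290; f(y_2) = -5.946130
y_3 = 2.584290 - (-5.946130)·(2.584290 - 1.550000)/(-5.946130 - (-14.488530)) = 3.304230; f(y_3) = 8.027573

3.30423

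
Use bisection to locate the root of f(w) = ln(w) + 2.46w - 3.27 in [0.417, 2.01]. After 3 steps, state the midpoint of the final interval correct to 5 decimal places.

1.31306

f(0.417000) = -3.118849, f(2.010000) = 2.372735 (opposite signs)
step 1: m = 1.213500, f(m) = -0.091281 < 0 → root in [1.213500, 2.010000]
step 2: m = 1.611750, f(m) = 1.172226 > 0 → root in [1.213500, 1.611750]
step 3: m = 1.412625, f(m) = 0.550507 > 0 → root in [1.213500, 1.412625]
Midpoint of [1.213500, 1.412625] = 1.313062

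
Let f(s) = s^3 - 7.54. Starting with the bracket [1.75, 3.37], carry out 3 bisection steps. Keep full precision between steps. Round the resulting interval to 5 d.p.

f(1.750000) = -2.180625, f(3.370000) = 30.732753 (opposite signs)
step 1: m = 2.560000, f(m) = 9.237216 > 0 → root in [1.750000, 2.560000]
step 2: m = 2.155000, f(m) = 2.467874 > 0 → root in [1.750000, 2.155000]
step 3: m = 1.952500, f(m) = -0.096570 < 0 → root in [1.952500, 2.155000]

[1.95250, 2.15500]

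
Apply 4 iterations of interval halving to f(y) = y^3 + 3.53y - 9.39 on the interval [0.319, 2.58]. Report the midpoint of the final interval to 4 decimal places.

1.5202

f(0.319000) = -8.231468, f(2.580000) = 16.890912 (opposite signs)
step 1: m = 1.449500, f(m) = -1.227793 < 0 → root in [1.449500, 2.580000]
step 2: m = 2.014750, f(m) = 5.900376 > 0 → root in [1.449500, 2.014750]
step 3: m = 1.732125, f(m) = 1.921221 > 0 → root in [1.449500, 1.732125]
step 4: m = 1.590813, f(m) = 0.251413 > 0 → root in [1.449500, 1.590813]
Midpoint of [1.449500, 1.590813] = 1.520156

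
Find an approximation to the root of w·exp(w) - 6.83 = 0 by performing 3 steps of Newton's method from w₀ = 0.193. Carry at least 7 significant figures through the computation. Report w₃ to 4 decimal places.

f'(w) = (w + 1)·exp(w)
w_0 = 0.193000: f = -6.595914, f' = 1.446969 → w_1 = 0.193000 - (-6.595914)/(1.446969) = 4.751434
w_1 = 4.751434: f = 543.149272, f' = 665.729435 → w_2 = 4.751434 - (543.149272)/(665.729435) = 3.935563
w_2 = 3.935563: f = 194.635309, f' = 252.656282 → w_3 = 3.935563 - (194.635309)/(252.656282) = 3.165207

3.1652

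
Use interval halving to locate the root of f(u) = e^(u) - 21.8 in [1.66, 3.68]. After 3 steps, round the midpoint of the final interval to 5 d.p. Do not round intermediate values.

f(1.660000) = -16.540689, f(3.680000) = 17.846394 (opposite signs)
step 1: m = 2.670000, f(m) = -7.360031 < 0 → root in [2.670000, 3.680000]
step 2: m = 3.175000, f(m) = 2.126820 > 0 → root in [2.670000, 3.175000]
step 3: m = 2.922500, f(m) = -3.212301 < 0 → root in [2.922500, 3.175000]
Midpoint of [2.922500, 3.175000] = 3.048750

3.04875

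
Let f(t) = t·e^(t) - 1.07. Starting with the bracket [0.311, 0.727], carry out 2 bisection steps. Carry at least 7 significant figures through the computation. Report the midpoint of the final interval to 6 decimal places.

f(0.311000) = -0.645551, f(0.727000) = 0.434065 (opposite signs)
step 1: m = 0.519000, f(m) = -0.197900 < 0 → root in [0.519000, 0.727000]
step 2: m = 0.623000, f(m) = 0.091592 > 0 → root in [0.519000, 0.623000]
Midpoint of [0.519000, 0.623000] = 0.571000

0.571000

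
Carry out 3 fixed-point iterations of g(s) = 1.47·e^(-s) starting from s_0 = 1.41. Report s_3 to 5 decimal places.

s_1 = g(1.410000) = 0.358891
s_2 = g(0.358891) = 1.026723
s_3 = g(1.026723) = 0.526523

0.52652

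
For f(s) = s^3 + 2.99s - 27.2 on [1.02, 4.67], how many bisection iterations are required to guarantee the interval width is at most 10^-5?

Initial width b − a = 4.67 − 1.02 = 3.650000.
After n steps the width is (b−a)/2^n; need (b−a)/2^n ≤ 10^-5.
So n ≥ log₂(3.650000/10^-5) = log₂(365000.0000) ≈ 18.4775.
Hence n = 19.

19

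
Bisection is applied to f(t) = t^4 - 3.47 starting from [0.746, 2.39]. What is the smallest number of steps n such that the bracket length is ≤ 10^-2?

8

Initial width b − a = 2.39 − 0.746 = 1.644000.
After n steps the width is (b−a)/2^n; need (b−a)/2^n ≤ 10^-2.
So n ≥ log₂(1.644000/10^-2) = log₂(164.4000) ≈ 7.3611.
Hence n = 8.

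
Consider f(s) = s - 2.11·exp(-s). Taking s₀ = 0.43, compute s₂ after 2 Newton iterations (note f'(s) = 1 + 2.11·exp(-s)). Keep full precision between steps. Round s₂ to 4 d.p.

Newton update: s ← s − f(s)/f'(s).
s_0 = 0.430000: f = -0.942574, f' = 2.372574 → s_1 = 0.430000 - (-0.942574)/(2.372574) = 0.827279
s_1 = 0.827279: f = -0.095292, f' = 1.922571 → s_2 = 0.827279 - (-0.095292)/(1.922571) = 0.876844

0.8768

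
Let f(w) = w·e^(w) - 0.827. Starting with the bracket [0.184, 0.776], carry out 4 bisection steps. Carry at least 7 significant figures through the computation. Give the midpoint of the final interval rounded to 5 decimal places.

0.49850

f(0.184000) = -0.605829, f(0.776000) = 0.859065 (opposite signs)
step 1: m = 0.480000, f(m) = -0.051284 < 0 → root in [0.480000, 0.776000]
step 2: m = 0.628000, f(m) = 0.349784 > 0 → root in [0.480000, 0.628000]
step 3: m = 0.554000, f(m) = 0.137071 > 0 → root in [0.480000, 0.554000]
step 4: m = 0.517000, f(m) = 0.040003 > 0 → root in [0.480000, 0.517000]
Midpoint of [0.480000, 0.517000] = 0.498500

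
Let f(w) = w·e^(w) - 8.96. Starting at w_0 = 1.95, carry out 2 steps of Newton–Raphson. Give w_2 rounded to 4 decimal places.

1.6776

f'(w) = (w + 1)·e^(w)
w_0 = 1.950000: f = 4.745941, f' = 20.734628 → w_1 = 1.950000 - (4.745941)/(20.734628) = 1.721110
w_1 = 1.721110: f = 0.662269, f' = 15.213002 → w_2 = 1.721110 - (0.662269)/(15.213002) = 1.677577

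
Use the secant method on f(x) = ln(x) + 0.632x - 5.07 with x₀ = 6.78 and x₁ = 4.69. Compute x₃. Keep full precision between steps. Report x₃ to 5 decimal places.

5.36459

f(x_0) = 1.128937, f(x_1) = -0.560487
x_2 = 4.690000 - (-0.560487)·(4.690000 - 6.780000)/(-0.560487 - (1.128937)) = 5.383383; f(x_2) = 0.015615
x_3 = 5.383383 - (0.015615)·(5.383383 - 4.690000)/(0.015615 - (-0.560487)) = 5.364589; f(x_3) = 0.000240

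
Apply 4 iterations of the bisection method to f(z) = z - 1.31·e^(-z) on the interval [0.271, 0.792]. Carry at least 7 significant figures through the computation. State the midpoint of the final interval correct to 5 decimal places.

f(0.271000) = -0.728028, f(0.792000) = 0.198651 (opposite signs)
step 1: m = 0.531500, f(m) = -0.238417 < 0 → root in [0.531500, 0.792000]
step 2: m = 0.661750, f(m) = -0.014141 < 0 → root in [0.661750, 0.792000]
step 3: m = 0.726875, f(m) = 0.093598 > 0 → root in [0.661750, 0.726875]
step 4: m = 0.694313, f(m) = 0.040075 > 0 → root in [0.661750, 0.694313]
Midpoint of [0.661750, 0.694313] = 0.678031

0.67803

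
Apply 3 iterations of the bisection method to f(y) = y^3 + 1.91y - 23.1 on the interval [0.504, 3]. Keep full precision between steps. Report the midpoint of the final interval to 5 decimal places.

f(0.504000) = -22.009336, f(3.000000) = 9.630000 (opposite signs)
step 1: m = 1.752000, f(m) = -14.375909 < 0 → root in [1.752000, 3.000000]
step 2: m = 2.376000, f(m) = -5.148427 < 0 → root in [2.376000, 3.000000]
step 3: m = 2.688000, f(m) = 1.455805 > 0 → root in [2.376000, 2.688000]
Midpoint of [2.376000, 2.688000] = 2.532000

2.53200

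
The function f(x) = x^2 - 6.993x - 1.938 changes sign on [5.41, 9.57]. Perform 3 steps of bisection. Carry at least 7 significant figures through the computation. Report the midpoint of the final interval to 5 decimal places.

f(5.410000) = -10.502030, f(9.570000) = 22.723890 (opposite signs)
step 1: m = 7.490000, f(m) = 1.784530 > 0 → root in [5.410000, 7.490000]
step 2: m = 6.450000, f(m) = -5.440350 < 0 → root in [6.450000, 7.490000]
step 3: m = 6.970000, f(m) = -2.098310 < 0 → root in [6.970000, 7.490000]
Midpoint of [6.970000, 7.490000] = 7.230000

7.23000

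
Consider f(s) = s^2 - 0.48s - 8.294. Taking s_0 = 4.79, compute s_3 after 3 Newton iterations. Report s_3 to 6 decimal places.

f'(s) = 2s - 0.48
s_0 = 4.790000: f = 12.350900, f' = 9.100000 → s_1 = 4.790000 - (12.350900)/(9.100000) = 3.432758
s_1 = 3.432758: f = 1.842105, f' = 6.385516 → s_2 = 3.432758 - (1.842105)/(6.385516) = 3.144276
s_2 = 3.144276: f = 0.083222, f' = 5.808553 → s_3 = 3.144276 - (0.083222)/(5.808553) = 3.129949

3.129949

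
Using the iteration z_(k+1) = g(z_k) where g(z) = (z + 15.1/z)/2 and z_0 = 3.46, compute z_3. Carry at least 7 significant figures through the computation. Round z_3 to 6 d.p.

3.885872

z_1 = g(3.460000) = 3.912081
z_2 = g(3.912081) = 3.885960
z_3 = g(3.885960) = 3.885872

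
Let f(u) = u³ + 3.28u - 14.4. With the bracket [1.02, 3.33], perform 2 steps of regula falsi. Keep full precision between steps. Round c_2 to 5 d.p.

f(1.020000) = -9.993192, f(3.330000) = 33.448437
step 1: c = 1.551386, f(c) = -5.577580 < 0 → new bracket [1.551386, 3.330000]
step 2: c = 1.805585, f(c) = -2.591230 < 0 → new bracket [1.805585, 3.330000]

1.80558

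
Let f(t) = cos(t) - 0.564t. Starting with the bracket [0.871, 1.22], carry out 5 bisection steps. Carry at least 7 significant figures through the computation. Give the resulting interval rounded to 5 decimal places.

f(0.871000) = 0.152818, f(1.220000) = -0.344434 (opposite signs)
step 1: m = 1.045500, f(m) = -0.088193 < 0 → root in [0.871000, 1.045500]
step 2: m = 0.958250, f(m) = 0.034500 > 0 → root in [0.958250, 1.045500]
step 3: m = 1.001875, f(m) = -0.026334 < 0 → root in [0.958250, 1.001875]
step 4: m = 0.980063, f(m) = 0.004215 > 0 → root in [0.980063, 1.001875]
step 5: m = 0.990969, f(m) = -0.011027 < 0 → root in [0.980063, 0.990969]

[0.98006, 0.99097]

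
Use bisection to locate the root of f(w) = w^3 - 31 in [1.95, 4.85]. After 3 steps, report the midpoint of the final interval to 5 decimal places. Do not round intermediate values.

f(1.950000) = -23.585125, f(4.850000) = 83.084125 (opposite signs)
step 1: m = 3.400000, f(m) = 8.304000 > 0 → root in [1.950000, 3.400000]
step 2: m = 2.675000, f(m) = -11.858703 < 0 → root in [2.675000, 3.400000]
step 3: m = 3.037500, f(m) = -2.974791 < 0 → root in [3.037500, 3.400000]
Midpoint of [3.037500, 3.400000] = 3.218750

3.21875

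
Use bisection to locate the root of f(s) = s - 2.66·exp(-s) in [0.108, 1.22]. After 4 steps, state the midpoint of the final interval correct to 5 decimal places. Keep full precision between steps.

0.97675

f(0.108000) = -2.279689, f(1.220000) = 0.434688 (opposite signs)
step 1: m = 0.664000, f(m) = -0.705336 < 0 → root in [0.664000, 1.220000]
step 2: m = 0.942000, f(m) = -0.094994 < 0 → root in [0.942000, 1.220000]
step 3: m = 1.081000, f(m) = 0.178579 > 0 → root in [0.942000, 1.081000]
step 4: m = 1.011500, f(m) = 0.044130 > 0 → root in [0.942000, 1.011500]
Midpoint of [0.942000, 1.011500] = 0.976750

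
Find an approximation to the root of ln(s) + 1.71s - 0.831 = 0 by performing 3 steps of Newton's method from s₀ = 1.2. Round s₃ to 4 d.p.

f'(s) = 1/s + 1.71
s_0 = 1.200000: f = 1.403322, f' = 2.543333 → s_1 = 1.200000 - (1.403322)/(2.543333) = 0.648235
s_1 = 0.648235: f = -0.156019, f' = 3.252650 → s_2 = 0.648235 - (-0.156019)/(3.252650) = 0.696202
s_2 = 0.696202: f = -0.002610, f' = 3.146365 → s_3 = 0.696202 - (-0.002610)/(3.146365) = 0.697032

0.6970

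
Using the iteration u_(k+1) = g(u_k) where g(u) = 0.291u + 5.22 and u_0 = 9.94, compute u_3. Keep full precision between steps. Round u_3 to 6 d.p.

u_1 = g(9.940000) = 8.112540
u_2 = g(8.112540) = 7.580749
u_3 = g(7.580749) = 7.425998

7.425998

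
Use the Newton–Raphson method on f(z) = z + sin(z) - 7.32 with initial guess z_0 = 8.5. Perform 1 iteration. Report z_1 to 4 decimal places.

3.5288

Newton update: z ← z − f(z)/f'(z).
f'(z) = 1 + cos(z)
z_0 = 8.500000: f = 1.978487, f' = 0.397988 → z_1 = 8.500000 - (1.978487)/(0.397988) = 3.528778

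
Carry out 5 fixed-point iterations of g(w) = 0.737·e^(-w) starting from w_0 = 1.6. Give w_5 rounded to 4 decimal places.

0.4476

w_1 = g(1.600000) = 0.148798
w_2 = g(0.148798) = 0.635105
w_3 = g(0.635105) = 0.390521
w_4 = g(0.390521) = 0.498731
w_5 = g(0.498731) = 0.447581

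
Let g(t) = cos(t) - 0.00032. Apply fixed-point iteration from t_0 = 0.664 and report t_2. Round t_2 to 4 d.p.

0.7055

t_1 = g(0.664000) = 0.787213
t_2 = g(0.787213) = 0.705502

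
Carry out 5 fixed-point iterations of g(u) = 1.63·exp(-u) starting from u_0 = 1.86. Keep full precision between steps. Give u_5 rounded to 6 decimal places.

u_1 = g(1.860000) = 0.253746
u_2 = g(0.253746) = 1.264698
u_3 = g(1.264698) = 0.460189
u_4 = g(0.460189) = 1.028798
u_5 = g(1.028798) = 0.582621

0.582621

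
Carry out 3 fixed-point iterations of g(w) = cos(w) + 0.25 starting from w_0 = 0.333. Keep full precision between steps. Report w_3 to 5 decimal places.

w_1 = g(0.333000) = 1.195066
w_2 = g(1.195066) = 0.616952
w_3 = g(0.616952) = 1.065646

1.06565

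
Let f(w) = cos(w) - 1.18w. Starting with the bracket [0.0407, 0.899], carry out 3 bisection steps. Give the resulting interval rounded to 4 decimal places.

[0.5771, 0.6844]

f(0.040700) = 0.951146, f(0.899000) = -0.438427 (opposite signs)
step 1: m = 0.469850, f(m) = 0.337213 > 0 → root in [0.469850, 0.899000]
step 2: m = 0.684425, f(m) = -0.032839 < 0 → root in [0.469850, 0.684425]
step 3: m = 0.577138, f(m) = 0.157006 > 0 → root in [0.577138, 0.684425]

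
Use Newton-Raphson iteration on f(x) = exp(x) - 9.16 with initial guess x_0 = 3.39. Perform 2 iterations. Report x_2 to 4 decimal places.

2.3151

Newton update: x ← x − f(x)/f'(x).
f'(x) = exp(x)
x_0 = 3.390000: f = 20.505952, f' = 29.665952 → x_1 = 3.390000 - (20.505952)/(29.665952) = 2.698771
x_1 = 2.698771: f = 5.701463, f' = 14.861463 → x_2 = 2.698771 - (5.701463)/(14.861463) = 2.315131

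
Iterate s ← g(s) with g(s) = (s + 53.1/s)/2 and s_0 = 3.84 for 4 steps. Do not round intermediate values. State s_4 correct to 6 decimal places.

s_1 = g(3.840000) = 8.834062
s_2 = g(8.834062) = 7.422444
s_3 = g(7.422444) = 7.288211
s_4 = g(7.288211) = 7.286975

7.286975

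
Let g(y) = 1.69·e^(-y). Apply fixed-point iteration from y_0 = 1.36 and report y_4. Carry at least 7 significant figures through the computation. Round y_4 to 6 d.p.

0.960301

y_1 = g(1.360000) = 0.433757
y_2 = g(0.433757) = 1.095238
y_3 = g(1.095238) = 0.565237
y_4 = g(0.565237) = 0.960301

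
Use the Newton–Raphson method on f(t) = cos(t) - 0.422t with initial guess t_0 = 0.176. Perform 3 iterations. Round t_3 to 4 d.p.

1.0919

f'(t) = -sin(t) - 0.422
t_0 = 0.176000: f = 0.910280, f' = -0.597093 → t_1 = 0.176000 - (0.910280)/(-0.597093) = 1.700520
t_1 = 1.700520: f = -0.846980, f' = -1.413598 → t_2 = 1.700520 - (-0.846980)/(-1.413598) = 1.101354
t_2 = 1.101354: f = -0.012382, f' = -1.313821 → t_3 = 1.101354 - (-0.012382)/(-1.313821) = 1.091929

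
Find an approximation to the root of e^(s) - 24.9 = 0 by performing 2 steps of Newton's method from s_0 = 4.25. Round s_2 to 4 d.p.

f'(s) = e^(s)
s_0 = 4.250000: f = 45.205412, f' = 70.105412 → s_1 = 4.250000 - (45.205412)/(70.105412) = 3.605179
s_1 = 3.605179: f = 11.888284, f' = 36.788284 → s_2 = 3.605179 - (11.888284)/(36.788284) = 3.282025

3.2820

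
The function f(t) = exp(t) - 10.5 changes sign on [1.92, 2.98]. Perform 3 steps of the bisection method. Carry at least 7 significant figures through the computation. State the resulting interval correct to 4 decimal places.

f(1.920000) = -3.679042, f(2.980000) = 9.187817 (opposite signs)
step 1: m = 2.450000, f(m) = 1.088347 > 0 → root in [1.920000, 2.450000]
step 2: m = 2.185000, f(m) = -1.609351 < 0 → root in [2.185000, 2.450000]
step 3: m = 2.317500, f(m) = -0.349733 < 0 → root in [2.317500, 2.450000]

[2.3175, 2.4500]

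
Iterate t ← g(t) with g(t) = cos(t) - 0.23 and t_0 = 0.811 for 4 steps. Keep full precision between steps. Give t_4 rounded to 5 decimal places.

t_1 = g(0.811000) = 0.458774
t_2 = g(0.458774) = 0.666596
t_3 = g(0.666596) = 0.555931
t_4 = g(0.555931) = 0.619410

0.61941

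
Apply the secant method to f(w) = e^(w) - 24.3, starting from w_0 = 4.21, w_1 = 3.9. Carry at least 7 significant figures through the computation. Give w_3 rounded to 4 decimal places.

3.2738

f(w_0) = 43.056540, f(w_1) = 25.102449
w_2 = 3.900000 - (25.102449)·(3.900000 - 4.210000)/(25.102449 - (43.056540)) = 3.466575; f(w_2) = 7.726849
w_3 = 3.466575 - (7.726849)·(3.466575 - 3.900000)/(7.726849 - (25.102449)) = 3.273832; f(w_3) = 2.112366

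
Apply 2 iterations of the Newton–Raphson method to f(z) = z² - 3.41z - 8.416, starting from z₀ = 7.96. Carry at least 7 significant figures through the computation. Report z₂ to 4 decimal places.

5.1252

f'(z) = 2z - 3.41
z_0 = 7.960000: f = 27.802000, f' = 12.510000 → z_1 = 7.960000 - (27.802000)/(12.510000) = 5.737618
z_1 = 5.737618: f = 4.938982, f' = 8.065236 → z_2 = 5.737618 - (4.938982)/(8.065236) = 5.125239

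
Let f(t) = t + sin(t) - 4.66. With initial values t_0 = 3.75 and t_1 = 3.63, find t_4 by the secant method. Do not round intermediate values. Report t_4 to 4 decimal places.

5.5105

f(t_0) = -1.481561, f(t_1) = -1.499220
t_2 = 3.630000 - (-1.499220)·(3.630000 - 3.750000)/(-1.499220 - (-1.481561)) = 13.817963; f(t_2) = 10.107448
t_3 = 13.817963 - (10.107448)·(13.817963 - 3.630000)/(10.107448 - (-1.499220)) = 4.945967; f(t_3) = -0.686877
t_4 = 4.945967 - (-0.686877)·(4.945967 - 13.817963)/(-0.686877 - (10.107448)) = 5.510520; f(t_4) = 0.152475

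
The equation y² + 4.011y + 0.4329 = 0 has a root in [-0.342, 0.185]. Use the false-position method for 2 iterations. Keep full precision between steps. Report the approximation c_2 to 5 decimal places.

f(-0.342000) = -0.821898, f(0.185000) = 1.209160
step 1: c = -0.128742, f(c) = -0.066908 < 0 → new bracket [-0.128742, 0.185000]
step 2: c = -0.112291, f(c) = -0.004891 < 0 → new bracket [-0.112291, 0.185000]

-0.11229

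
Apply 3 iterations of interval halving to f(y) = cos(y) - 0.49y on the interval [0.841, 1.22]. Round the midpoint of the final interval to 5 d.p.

f(0.841000) = 0.254628, f(1.220000) = -0.254154 (opposite signs)
step 1: m = 1.030500, f(m) = 0.009445 > 0 → root in [1.030500, 1.220000]
step 2: m = 1.125250, f(m) = -0.120422 < 0 → root in [1.030500, 1.125250]
step 3: m = 1.077875, f(m) = -0.054957 < 0 → root in [1.030500, 1.077875]
Midpoint of [1.030500, 1.077875] = 1.054187

1.05419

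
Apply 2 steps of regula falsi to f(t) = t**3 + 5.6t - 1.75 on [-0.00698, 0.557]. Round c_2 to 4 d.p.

f(-0.006980) = -1.789088, f(0.557000) = 1.542009
step 1: c = 0.295926, f(c) = -0.066898 < 0 → new bracket [0.295926, 0.557000]
step 2: c = 0.306782, f(c) = -0.003150 < 0 → new bracket [0.306782, 0.557000]

0.3068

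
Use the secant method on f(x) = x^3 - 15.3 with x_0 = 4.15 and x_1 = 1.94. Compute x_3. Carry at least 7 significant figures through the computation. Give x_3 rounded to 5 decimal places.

2.55671

f(x_0) = 56.173375, f(x_1) = -7.998616
x_2 = 1.940000 - (-7.998616)·(1.940000 - 4.150000)/(-7.998616 - (56.173375)) = 2.215462; f(x_2) = -4.425911
x_3 = 2.215462 - (-4.425911)·(2.215462 - 1.940000)/(-4.425911 - (-7.998616)) = 2.556708; f(x_3) = 1.412568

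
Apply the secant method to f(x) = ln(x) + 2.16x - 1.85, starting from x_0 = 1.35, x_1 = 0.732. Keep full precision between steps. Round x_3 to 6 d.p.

0.903931

f(x_0) = 1.366105, f(x_1) = -0.580855
x_2 = 0.732000 - (-0.580855)·(0.732000 - 1.350000)/(-0.580855 - (1.366105)) = 0.916374; f(x_2) = 0.042036
x_3 = 0.916374 - (0.042036)·(0.916374 - 0.732000)/(0.042036 - (-0.580855)) = 0.903931; f(x_3) = 0.001489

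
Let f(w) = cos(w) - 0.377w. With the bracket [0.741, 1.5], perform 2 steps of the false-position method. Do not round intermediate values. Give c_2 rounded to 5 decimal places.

1.12943

f(0.741000) = 0.458437, f(1.500000) = -0.494763
step 1: c = 1.106037, f(c) = 0.031231 > 0 → new bracket [1.106037, 1.500000]
step 2: c = 1.129429, f(c) = 0.001381 > 0 → new bracket [1.129429, 1.500000]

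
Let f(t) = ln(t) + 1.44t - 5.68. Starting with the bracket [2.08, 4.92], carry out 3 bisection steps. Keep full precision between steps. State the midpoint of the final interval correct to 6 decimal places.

3.322500

f(2.080000) = -1.952432, f(4.920000) = 2.998109 (opposite signs)
step 1: m = 3.500000, f(m) = 0.612763 > 0 → root in [2.080000, 3.500000]
step 2: m = 2.790000, f(m) = -0.636358 < 0 → root in [2.790000, 3.500000]
step 3: m = 3.145000, f(m) = -0.005386 < 0 → root in [3.145000, 3.500000]
Midpoint of [3.145000, 3.500000] = 3.322500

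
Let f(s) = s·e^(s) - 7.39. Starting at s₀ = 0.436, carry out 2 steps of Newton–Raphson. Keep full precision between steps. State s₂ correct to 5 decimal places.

f'(s) = (s + 1)·e^(s)
s_0 = 0.436000: f = -6.715722, f' = 2.220787 → s_1 = 0.436000 - (-6.715722)/(2.220787) = 3.460029
s_1 = 3.460029: f = 102.700790, f' = 141.908675 → s_2 = 3.460029 - (102.700790)/(141.908675) = 2.736318

2.73632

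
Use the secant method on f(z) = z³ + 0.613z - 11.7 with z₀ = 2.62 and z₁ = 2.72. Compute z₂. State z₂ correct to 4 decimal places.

f(z_0) = 7.890788, f(z_1) = 10.091008
z_2 = 2.720000 - (10.091008)·(2.720000 - 2.620000)/(10.091008 - (7.890788)) = 2.261364; f(z_2) = 1.250300

2.2614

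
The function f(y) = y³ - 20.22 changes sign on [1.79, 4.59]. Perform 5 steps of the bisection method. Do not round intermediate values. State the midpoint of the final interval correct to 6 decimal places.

2.708750

f(1.790000) = -14.484661, f(4.590000) = 76.482579 (opposite signs)
step 1: m = 3.190000, f(m) = 12.241759 > 0 → root in [1.790000, 3.190000]
step 2: m = 2.490000, f(m) = -4.781751 < 0 → root in [2.490000, 3.190000]
step 3: m = 2.840000, f(m) = 2.686304 > 0 → root in [2.490000, 2.840000]
step 4: m = 2.665000, f(m) = -1.292570 < 0 → root in [2.665000, 2.840000]
step 5: m = 2.752500, f(m) = 0.633645 > 0 → root in [2.665000, 2.752500]
Midpoint of [2.665000, 2.752500] = 2.708750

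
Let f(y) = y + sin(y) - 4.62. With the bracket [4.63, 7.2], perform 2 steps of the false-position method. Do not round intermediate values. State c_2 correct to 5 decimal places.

f(4.630000) = -0.986608, f(7.200000) = 3.373668
step 1: c = 5.211519, f(c) = -0.286481 < 0 → new bracket [5.211519, 7.200000]
step 2: c = 5.367158, f(c) = -0.046031 < 0 → new bracket [5.367158, 7.200000]

5.36716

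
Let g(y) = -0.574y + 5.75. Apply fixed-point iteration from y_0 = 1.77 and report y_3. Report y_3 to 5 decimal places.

4.00925

y_1 = g(1.770000) = 4.734020
y_2 = g(4.734020) = 3.032673
y_3 = g(3.032673) = 4.009246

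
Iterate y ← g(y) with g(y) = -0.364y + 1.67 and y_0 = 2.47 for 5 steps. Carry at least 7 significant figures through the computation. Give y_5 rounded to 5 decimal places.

y_1 = g(2.470000) = 0.770920
y_2 = g(0.770920) = 1.389385
y_3 = g(1.389385) = 1.164264
y_4 = g(1.164264) = 1.246208
y_5 = g(1.246208) = 1.216380

1.21638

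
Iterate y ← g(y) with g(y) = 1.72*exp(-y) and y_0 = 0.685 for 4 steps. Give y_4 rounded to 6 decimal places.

y_1 = g(0.685000) = 0.867035
y_2 = g(0.867035) = 0.722736
y_3 = g(0.722736) = 0.834926
y_4 = g(0.834926) = 0.746319

0.746319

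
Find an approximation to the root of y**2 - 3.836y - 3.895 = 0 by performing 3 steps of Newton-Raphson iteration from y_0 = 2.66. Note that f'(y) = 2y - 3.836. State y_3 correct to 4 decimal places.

y_0 = 2.660000: f = -7.023160, f' = 1.484000 → y_1 = 2.660000 - (-7.023160)/(1.484000) = 7.392588
y_1 = 7.392588: f = 22.397385, f' = 10.949175 → y_2 = 7.392588 - (22.397385)/(10.949175) = 5.347010
y_2 = 5.347010: f = 4.184387, f' = 6.858020 → y_3 = 5.347010 - (4.184387)/(6.858020) = 4.736865

4.7369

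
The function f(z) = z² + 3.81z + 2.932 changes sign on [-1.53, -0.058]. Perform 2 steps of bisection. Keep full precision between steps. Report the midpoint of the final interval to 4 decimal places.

-0.9780

f(-1.530000) = -0.556400, f(-0.058000) = 2.714384 (opposite signs)
step 1: m = -0.794000, f(m) = 0.537296 > 0 → root in [-1.530000, -0.794000]
step 2: m = -1.162000, f(m) = -0.144976 < 0 → root in [-1.162000, -0.794000]
Midpoint of [-1.162000, -0.794000] = -0.978000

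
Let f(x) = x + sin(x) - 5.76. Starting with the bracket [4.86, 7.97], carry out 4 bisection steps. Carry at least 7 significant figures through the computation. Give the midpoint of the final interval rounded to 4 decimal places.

f(4.860000) = -1.889125, f(7.970000) = 3.203277 (opposite signs)
step 1: m = 6.415000, f(m) = 0.786433 > 0 → root in [4.860000, 6.415000]
step 2: m = 5.637500, f(m) = -0.724246 < 0 → root in [5.637500, 6.415000]
step 3: m = 6.026250, f(m) = 0.012132 > 0 → root in [5.637500, 6.026250]
step 4: m = 5.831875, f(m) = -0.364270 < 0 → root in [5.831875, 6.026250]
Midpoint of [5.831875, 6.026250] = 5.929063

5.9291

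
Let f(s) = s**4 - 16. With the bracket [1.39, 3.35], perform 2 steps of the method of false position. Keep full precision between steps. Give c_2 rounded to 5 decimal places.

1.72916

False-position update: c = (a·f(b) − b·f(a))/(f(b) − f(a)); replace the endpoint whose sign matches f(c).
f(1.390000) = -12.266990, f(3.350000) = 109.944506
step 1: c = 1.586735, f(c) = -9.661043 < 0 → new bracket [1.586735, 3.350000]
step 2: c = 1.729161, f(c) = -7.059903 < 0 → new bracket [1.729161, 3.350000]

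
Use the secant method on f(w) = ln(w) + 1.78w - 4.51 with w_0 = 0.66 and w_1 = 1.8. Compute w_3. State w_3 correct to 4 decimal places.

2.1126

f(w_0) = -3.750715, f(w_1) = -0.718213
w_2 = 1.800000 - (-0.718213)·(1.800000 - 0.660000)/(-0.718213 - (-3.750715)) = 2.069996; f(w_2) = -0.097861
w_3 = 2.069996 - (-0.097861)·(2.069996 - 1.800000)/(-0.097861 - (-0.718213)) = 2.112588; f(w_3) = -0.001680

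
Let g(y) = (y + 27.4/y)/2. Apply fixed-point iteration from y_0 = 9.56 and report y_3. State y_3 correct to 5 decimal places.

y_1 = g(9.560000) = 6.213054
y_2 = g(6.213054) = 5.311562
y_3 = g(5.311562) = 5.235060

5.23506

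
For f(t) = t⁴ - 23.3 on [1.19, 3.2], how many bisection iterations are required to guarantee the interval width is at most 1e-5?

18

Initial width b − a = 3.2 − 1.19 = 2.010000.
After n steps the width is (b−a)/2^n; need (b−a)/2^n ≤ 1e-5.
So n ≥ log₂(2.010000/1e-5) = log₂(201000.0000) ≈ 17.6168.
Hence n = 18.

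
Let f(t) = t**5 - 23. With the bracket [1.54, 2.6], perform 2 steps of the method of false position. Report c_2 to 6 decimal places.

False-position update: c = (a·f(b) − b·f(a))/(f(b) − f(a)); replace the endpoint whose sign matches f(c).
f(1.540000) = -14.338291, f(2.600000) = 95.813760
step 1: c = 1.677978, f(c) = -9.697550 < 0 → new bracket [1.677978, 2.600000]
step 2: c = 1.762721, f(c) = -5.981617 < 0 → new bracket [1.762721, 2.600000]

1.762721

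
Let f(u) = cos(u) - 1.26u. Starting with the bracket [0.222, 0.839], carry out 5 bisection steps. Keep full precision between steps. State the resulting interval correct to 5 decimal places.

[0.62691, 0.64619]

f(0.222000) = 0.695739, f(0.839000) = -0.388933 (opposite signs)
step 1: m = 0.530500, f(m) = 0.194124 > 0 → root in [0.530500, 0.839000]
step 2: m = 0.684750, f(m) = -0.088208 < 0 → root in [0.530500, 0.684750]
step 3: m = 0.607625, f(m) = 0.055399 > 0 → root in [0.607625, 0.684750]
step 4: m = 0.646187, f(m) = -0.015811 < 0 → root in [0.607625, 0.646187]
step 5: m = 0.626906, f(m) = 0.019944 > 0 → root in [0.626906, 0.646187]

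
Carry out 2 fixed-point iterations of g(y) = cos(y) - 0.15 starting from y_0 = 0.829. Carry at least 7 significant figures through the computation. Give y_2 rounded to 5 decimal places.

y_1 = g(0.829000) = 0.525613
y_2 = g(0.525613) = 0.715016

0.71502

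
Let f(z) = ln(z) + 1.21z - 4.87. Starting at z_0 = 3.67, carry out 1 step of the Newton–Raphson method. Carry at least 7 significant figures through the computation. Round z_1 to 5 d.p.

Newton update: z ← z − f(z)/f'(z).
f'(z) = 1/z + 1.21
z_0 = 3.670000: f = 0.870892, f' = 1.482480 → z_1 = 3.670000 - (0.870892)/(1.482480) = 3.082544

3.08254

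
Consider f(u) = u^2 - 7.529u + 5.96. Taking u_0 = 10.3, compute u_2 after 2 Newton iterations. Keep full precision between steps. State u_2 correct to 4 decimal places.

f'(u) = 2u - 7.529
u_0 = 10.300000: f = 34.501300, f' = 13.071000 → u_1 = 10.300000 - (34.501300)/(13.071000) = 7.660470
u_1 = 7.660470: f = 6.967120, f' = 7.791939 → u_2 = 7.660470 - (6.967120)/(7.791939) = 6.766325

6.7663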